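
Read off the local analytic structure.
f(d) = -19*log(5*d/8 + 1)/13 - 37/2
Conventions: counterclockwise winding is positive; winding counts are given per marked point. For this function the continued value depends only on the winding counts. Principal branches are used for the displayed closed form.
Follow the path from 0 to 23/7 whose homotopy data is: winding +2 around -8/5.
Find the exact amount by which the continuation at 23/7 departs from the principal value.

Continued minus principal equals -(76/13)*pi*i.

The rational part is single-valued and drops out of the difference; each branch term changes only by its own monodromy.
(-19/13)*log(1 - d/(-8/5)): each positive loop around -8/5 adds 2*pi*i to the log, so winding +2 contributes (-19/13)*(2)*2*pi*i = -(76/13)*pi*i.
Summing the contributions at d = 23/7 gives -(76/13)*pi*i.


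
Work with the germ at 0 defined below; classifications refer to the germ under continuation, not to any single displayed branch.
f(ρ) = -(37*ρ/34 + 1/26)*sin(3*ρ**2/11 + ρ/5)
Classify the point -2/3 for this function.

The point is a regular point.

There is no denominator, hence no pole anywhere.
The factor -sin(3*ρ**2/11 + ρ/5) is entire.
So the germ continues analytically to -2/3.


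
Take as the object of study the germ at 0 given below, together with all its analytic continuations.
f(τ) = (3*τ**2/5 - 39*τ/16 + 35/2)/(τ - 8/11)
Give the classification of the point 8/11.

The denominator factor τ - 8/11 vanishes at 8/11 and appears to the power 1; the numerator there equals 9707/605, nonzero, and no other factor vanishes.
Hence a pole whose order is the multiplicity, 1.

The point is a pole of order 1.


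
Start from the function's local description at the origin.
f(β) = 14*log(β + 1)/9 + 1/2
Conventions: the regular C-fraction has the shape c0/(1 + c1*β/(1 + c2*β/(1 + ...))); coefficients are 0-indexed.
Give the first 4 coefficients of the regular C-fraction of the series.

The regular C-fraction coefficients are [1/2, -28/9, 65/18, 3/130].

Taylor coefficients (expand at 0): a_0 = 1/2, a_1 = 14/9, a_2 = -7/9, a_3 = 14/27.
c0 = a_0 = 1/2. Peel one level at a time: if S = 1 + c*β/S' with S'(0) = 1, then c is the β-coefficient of S and S' = c*β/(S - 1).
S_1 = c0/f = 1 + (-28/9)*β + (910/81)*β^2 + ...; c1 = -28/9.
S_2 = c1*β/(S_1 - 1) = 1 + (65/18)*β + (-1/12)*β^2 + ...; c2 = 65/18.
S_3 = c2*β/(S_2 - 1) = 1 + (3/130)*β + ...; c3 = 3/130.


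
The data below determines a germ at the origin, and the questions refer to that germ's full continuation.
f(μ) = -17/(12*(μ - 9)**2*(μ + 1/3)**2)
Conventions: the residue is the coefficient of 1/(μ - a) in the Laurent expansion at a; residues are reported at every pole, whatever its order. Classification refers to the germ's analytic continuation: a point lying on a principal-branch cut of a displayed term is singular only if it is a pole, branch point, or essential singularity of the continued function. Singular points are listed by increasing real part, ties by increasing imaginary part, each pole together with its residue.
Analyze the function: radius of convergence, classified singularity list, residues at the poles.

Radius of convergence at 0: 1/3.
At -1/3: a pole of order 2; residue -153/43904.
At 9: a pole of order 2; residue 153/43904.

Denominator factor (μ - 9)^2: pole of order 2 at 9, modulus 9.
Denominator factor (μ + 1/3)^2: pole of order 2 at -1/3, modulus 1/3.
The radius of convergence is the smallest modulus among the singular points: 1/3.
At the order-2 pole -1/3 set g(μ) = (μ - (-1/3))^2*f(μ) = -17/(12*(μ - 9)**2).
Order-2 pole: residue = g'(a); g'(-1/3) = -153/43904, so the residue is -153/43904.
At the order-2 pole 9 set g(μ) = (μ - (9))^2*f(μ) = -17/(12*(μ + 1/3)**2).
Order-2 pole: residue = g'(a); g'(9) = 153/43904, so the residue is 153/43904.
List the singular points by increasing real part (a conjugate pair: the negative imaginary part first).


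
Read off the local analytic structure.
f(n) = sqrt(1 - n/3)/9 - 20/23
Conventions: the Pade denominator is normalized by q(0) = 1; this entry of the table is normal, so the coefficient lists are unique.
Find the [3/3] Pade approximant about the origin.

The Pade approximant has numerator coefficients [-157/207, 739/2484, -379/14904, 19/357696]; denominator coefficients [1, -5/12, 1/24, -1/1728].

Taylor coefficients needed (expand at 0): a_0 = -157/207, a_1 = -1/54, a_2 = -1/648, a_3 = -1/3888, a_4 = -5/93312, a_5 = -7/559872, a_6 = -7/2239488.
Write the denominator as Q(n) = 1 + q1*n + q2*n^2 + q3*n^3. Requiring Q*f - P = O(n^7) with deg P <= 3 kills the coefficients of n^4..n^6 in Q*f:
  n^4: a_4 + q1*a_3 + q2*a_2 + q3*a_1 = 0, i.e. -5/93312 + (-1/3888)*q1 + (-1/648)*q2 + (-1/54)*q3 = 0.
  n^5: a_5 + q1*a_4 + q2*a_3 + q3*a_2 = 0, i.e. -7/559872 + (-5/93312)*q1 + (-1/3888)*q2 + (-1/648)*q3 = 0.
  n^6: a_6 + q1*a_5 + q2*a_4 + q3*a_3 = 0, i.e. -7/2239488 + (-7/559872)*q1 + (-5/93312)*q2 + (-1/3888)*q3 = 0.
Solving this linear system: q1 = -5/12, q2 = 1/24, q3 = -1/1728.
The numerator is Q*f truncated at degree 3: P0 = a_0 = -157/207; P1 = a_1 + q1*a_0 = 739/2484; P2 = a_2 + q1*a_1 + q2*a_0 = -379/14904; P3 = a_3 + q1*a_2 + q2*a_1 + q3*a_0 = 19/357696.


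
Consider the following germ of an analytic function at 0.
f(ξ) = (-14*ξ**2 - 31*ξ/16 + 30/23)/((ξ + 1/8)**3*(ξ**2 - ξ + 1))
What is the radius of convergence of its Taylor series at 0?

Denominator factor (ξ**2 - ξ + 1): discriminant -3, complex-conjugate roots (1/2) + ((1/2)*sqrt(3))*i and (1/2) - ((1/2)*sqrt(3))*i; poles of order 1, moduli 1 and 1.
Denominator factor (ξ + 1/8)^3: pole of order 3 at -1/8, modulus 1/8.
The radius of convergence is the smallest modulus among the singular points: 1/8.

The radius of convergence is 1/8.


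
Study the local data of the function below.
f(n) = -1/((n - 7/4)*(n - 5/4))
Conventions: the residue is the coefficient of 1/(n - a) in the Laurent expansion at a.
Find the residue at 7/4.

The residue is -2.

At the order-1 pole 7/4 set g(n) = (n - (7/4))*f(n) = -1/(n - 5/4).
Simple pole: residue = g(a) at a = 7/4, which is -2.


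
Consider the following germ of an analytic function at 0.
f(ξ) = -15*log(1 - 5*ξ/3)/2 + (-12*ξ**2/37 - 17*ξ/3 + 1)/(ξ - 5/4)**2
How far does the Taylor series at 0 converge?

Denominator factor (ξ - 5/4)^2: pole of order 2 at 5/4, modulus 5/4.
Branch term (-15/2)*log(1 - ξ/(3/5)): its argument vanishes at ξ = 3/5, a logarithmic branch point, modulus 3/5.
The radius of convergence is the smallest modulus among the singular points: 3/5.

The radius of convergence is 3/5.


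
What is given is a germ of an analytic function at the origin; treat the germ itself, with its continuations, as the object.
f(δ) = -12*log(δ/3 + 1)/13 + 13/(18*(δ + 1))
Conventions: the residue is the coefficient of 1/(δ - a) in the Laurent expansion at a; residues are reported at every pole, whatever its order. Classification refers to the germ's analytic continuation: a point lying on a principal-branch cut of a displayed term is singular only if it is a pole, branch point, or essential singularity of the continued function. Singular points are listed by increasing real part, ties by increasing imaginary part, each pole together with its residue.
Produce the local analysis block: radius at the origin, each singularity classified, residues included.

Radius of convergence at 0: 1.
At -3: a logarithmic branch point.
At -1: a pole of order 1; residue 13/18.

Denominator factor (δ + 1): pole of order 1 at -1, modulus 1.
Branch term (-12/13)*log(1 - δ/(-3)): its argument vanishes at δ = -3, a logarithmic branch point, modulus 3.
The radius of convergence is the smallest modulus among the singular points: 1.
The branch term is analytic at -1 and contributes nothing to the residue; only the rational part matters.
At the order-1 pole -1 set g(δ) = (δ - (-1))*(rational part) = 13/18.
Simple pole: residue = g(a) at a = -1, which is 13/18.
List the singular points by increasing real part (a conjugate pair: the negative imaginary part first).


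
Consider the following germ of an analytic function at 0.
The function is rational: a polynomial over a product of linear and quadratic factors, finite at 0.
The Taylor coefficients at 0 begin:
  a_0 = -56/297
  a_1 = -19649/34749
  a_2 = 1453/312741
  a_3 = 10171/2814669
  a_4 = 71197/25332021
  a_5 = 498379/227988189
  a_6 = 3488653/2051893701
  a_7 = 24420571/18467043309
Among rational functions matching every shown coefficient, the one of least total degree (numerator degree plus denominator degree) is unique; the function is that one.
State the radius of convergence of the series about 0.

The radius of convergence is 9/7.

No rational of total degree below 3 reproduces all 8 coefficients; solving the [2/1] Pade equations on them gives f(ζ) = (-4*ζ**2/7 + 7*ζ/13 + 8/33)/(ζ - 9/7), whose expansion matches every shown term.
Denominator factor (ζ - 9/7): pole of order 1 at 9/7, modulus 9/7.
The radius of convergence is the smallest modulus among the singular points: 9/7.


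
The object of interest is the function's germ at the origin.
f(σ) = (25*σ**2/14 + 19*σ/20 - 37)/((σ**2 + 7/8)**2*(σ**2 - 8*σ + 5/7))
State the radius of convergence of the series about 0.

Denominator factor (σ**2 + 7/8)^2: discriminant -7/2, complex-conjugate roots ((1/4)*sqrt(14))*i and -((1/4)*sqrt(14))*i; poles of order 2, moduli (1/4)*sqrt(14) and (1/4)*sqrt(14).
Denominator factor (σ**2 - 8*σ + 5/7): discriminant 428/7, real irrational roots 4 + (1/7)*sqrt(749) and 4 - (1/7)*sqrt(749); poles of order 1, moduli 4 + (1/7)*sqrt(749) and 4 - (1/7)*sqrt(749).
The radius of convergence is the smallest modulus among the singular points: 4 - (1/7)*sqrt(749).

The radius of convergence is 4 - (1/7)*sqrt(749).


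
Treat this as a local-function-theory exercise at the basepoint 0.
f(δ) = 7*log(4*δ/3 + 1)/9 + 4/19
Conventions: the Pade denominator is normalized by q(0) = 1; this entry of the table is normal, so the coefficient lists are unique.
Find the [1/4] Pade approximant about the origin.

The Pade approximant has numerator coefficients [4/19, 10558324004/8919815715]; denominator coefficients [1, 36337354/52162665, -69259484/469463985, 134222536/1408391955, -866119408/12675527595].

Taylor coefficients needed (expand at 0): a_0 = 4/19, a_1 = 28/27, a_2 = -56/81, a_3 = 448/729, a_4 = -448/729, a_5 = 7168/10935.
Write the denominator as Q(δ) = 1 + q1*δ + q2*δ^2 + q3*δ^3 + q4*δ^4. Requiring Q*f - P = O(δ^6) with deg P <= 1 kills the coefficients of δ^2..δ^5 in Q*f:
  δ^2: a_2 + q1*a_1 + q2*a_0 = 0, i.e. -56/81 + (28/27)*q1 + (4/19)*q2 = 0.
  δ^3: a_3 + q1*a_2 + q2*a_1 + q3*a_0 = 0, i.e. 448/729 + (-56/81)*q1 + (28/27)*q2 + (4/19)*q3 = 0.
  δ^4: a_4 + q1*a_3 + q2*a_2 + q3*a_1 + q4*a_0 = 0, i.e. -448/729 + (448/729)*q1 + (-56/81)*q2 + (28/27)*q3 + (4/19)*q4 = 0.
  δ^5: a_5 + q1*a_4 + q2*a_3 + q3*a_2 + q4*a_1 = 0, i.e. 7168/10935 + (-448/729)*q1 + (448/729)*q2 + (-56/81)*q3 + (28/27)*q4 = 0.
Solving this linear system: q1 = 36337354/52162665, q2 = -69259484/469463985, q3 = 134222536/1408391955, q4 = -866119408/12675527595.
The numerator is Q*f truncated at degree 1: P0 = a_0 = 4/19; P1 = a_1 + q1*a_0 = 10558324004/8919815715.


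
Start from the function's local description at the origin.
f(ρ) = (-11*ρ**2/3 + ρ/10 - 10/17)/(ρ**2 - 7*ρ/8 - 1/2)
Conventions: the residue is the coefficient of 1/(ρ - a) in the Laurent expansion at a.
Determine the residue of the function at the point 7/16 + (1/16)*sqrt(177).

The residue is -373/240 - (123427/722160)*sqrt(177).

The factor ρ**2 - 7*ρ/8 - 1/2 splits as (ρ - a)(ρ - a') with a = 7/16 + (1/16)*sqrt(177), a' = 7/16 - (1/16)*sqrt(177). At the order-1 pole a set g(ρ) = (ρ - a)*f(ρ) = [-11*ρ**2/3 + ρ/10 - 10/17] / (ρ - a').
Simple pole: residue = g(a) at a = 7/16 + (1/16)*sqrt(177), which is -373/240 - (123427/722160)*sqrt(177).


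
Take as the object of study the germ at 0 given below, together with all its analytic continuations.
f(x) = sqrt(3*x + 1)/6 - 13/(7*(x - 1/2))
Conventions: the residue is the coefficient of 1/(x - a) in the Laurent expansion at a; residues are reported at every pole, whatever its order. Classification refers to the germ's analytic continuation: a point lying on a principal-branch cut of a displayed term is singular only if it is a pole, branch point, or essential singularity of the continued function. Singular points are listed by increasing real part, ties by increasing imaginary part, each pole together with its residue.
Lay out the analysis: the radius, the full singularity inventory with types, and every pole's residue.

Radius of convergence at 0: 1/3.
At -1/3: an algebraic (square-root) branch point.
At 1/2: a pole of order 1; residue -13/7.

Denominator factor (x - 1/2): pole of order 1 at 1/2, modulus 1/2.
Branch term (1/6)*sqrt(1 - x/(-1/3)): its argument vanishes at x = -1/3, a square-root branch point, modulus 1/3.
The radius of convergence is the smallest modulus among the singular points: 1/3.
The branch term is analytic at 1/2 and contributes nothing to the residue; only the rational part matters.
At the order-1 pole 1/2 set g(x) = (x - (1/2))*(rational part) = -13/7.
Simple pole: residue = g(a) at a = 1/2, which is -13/7.
List the singular points by increasing real part (a conjugate pair: the negative imaginary part first).


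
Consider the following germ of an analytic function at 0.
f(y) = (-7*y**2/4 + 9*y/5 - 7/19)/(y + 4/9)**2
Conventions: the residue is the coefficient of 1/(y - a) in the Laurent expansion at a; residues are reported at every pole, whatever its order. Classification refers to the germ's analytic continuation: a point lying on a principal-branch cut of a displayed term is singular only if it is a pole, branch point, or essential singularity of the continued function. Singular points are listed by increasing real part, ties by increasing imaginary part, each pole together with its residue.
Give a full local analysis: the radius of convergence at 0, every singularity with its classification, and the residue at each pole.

Radius of convergence at 0: 4/9.
At -4/9: a pole of order 2; residue 151/45.

Denominator factor (y + 4/9)^2: pole of order 2 at -4/9, modulus 4/9.
The radius of convergence is the smallest modulus among the singular points: 4/9.
At the order-2 pole -4/9 set g(y) = (y - (-4/9))^2*f(y) = -7*y**2/4 + 9*y/5 - 7/19.
Order-2 pole: residue = g'(a); g'(-4/9) = 151/45, so the residue is 151/45.


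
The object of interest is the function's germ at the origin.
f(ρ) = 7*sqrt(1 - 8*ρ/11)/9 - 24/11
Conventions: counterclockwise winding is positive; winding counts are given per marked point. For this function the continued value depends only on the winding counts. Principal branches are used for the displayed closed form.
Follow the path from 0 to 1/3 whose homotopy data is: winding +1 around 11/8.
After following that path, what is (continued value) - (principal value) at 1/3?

Continued minus principal equals -(70/297)*sqrt(33).

The rational part is single-valued and drops out of the difference; each branch term changes only by its own monodromy.
(7/9)*sqrt(1 - ρ/(11/8)): winding +1 is odd, the square root flips sign, contributing -2*(7/9)*sqrt(1 - (1/3)/(11/8)) = -2*(7/9)*sqrt(25/33) = -(70/297)*sqrt(33).
Summing the contributions at ρ = 1/3 gives -(70/297)*sqrt(33).


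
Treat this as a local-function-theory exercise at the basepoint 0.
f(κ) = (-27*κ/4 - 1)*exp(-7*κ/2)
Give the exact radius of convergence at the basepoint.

The factor exp(-7*κ/2) is entire and contributes no finite singular point.
The polynomial part has no poles.
No finite singular points: the Taylor series at 0 converges everywhere.

The radius of convergence is infinite.


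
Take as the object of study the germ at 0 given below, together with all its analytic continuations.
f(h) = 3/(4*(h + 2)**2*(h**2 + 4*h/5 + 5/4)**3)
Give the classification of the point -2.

The point is a pole of order 2.

The denominator factor h + 2 vanishes at -2 and appears to the power 2; the numerator there equals 3/4, nonzero, and no other factor vanishes.
Hence a pole whose order is the multiplicity, 2.


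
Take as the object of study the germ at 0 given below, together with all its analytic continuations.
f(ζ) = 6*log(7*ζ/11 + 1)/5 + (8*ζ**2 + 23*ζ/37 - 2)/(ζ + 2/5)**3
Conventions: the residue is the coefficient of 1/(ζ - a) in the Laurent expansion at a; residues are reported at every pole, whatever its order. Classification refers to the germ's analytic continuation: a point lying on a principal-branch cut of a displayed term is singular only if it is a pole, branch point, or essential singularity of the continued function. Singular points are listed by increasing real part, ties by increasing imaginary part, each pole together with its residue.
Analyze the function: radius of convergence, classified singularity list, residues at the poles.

Radius of convergence at 0: 2/5.
At -11/7: a logarithmic branch point.
At -2/5: a pole of order 3; residue 8.

Denominator factor (ζ + 2/5)^3: pole of order 3 at -2/5, modulus 2/5.
Branch term (6/5)*log(1 - ζ/(-11/7)): its argument vanishes at ζ = -11/7, a logarithmic branch point, modulus 11/7.
The radius of convergence is the smallest modulus among the singular points: 2/5.
The branch term is analytic at -2/5 and contributes nothing to the residue; only the rational part matters.
At the order-3 pole -2/5 set g(ζ) = (ζ - (-2/5))^3*(rational part) = 8*ζ**2 + 23*ζ/37 - 2.
Order-3 pole: residue = g''(a)/2; g''(-2/5) = 16, so the residue is 8.
List the singular points by increasing real part (a conjugate pair: the negative imaginary part first).


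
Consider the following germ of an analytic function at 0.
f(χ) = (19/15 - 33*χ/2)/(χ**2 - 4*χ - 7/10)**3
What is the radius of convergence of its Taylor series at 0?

Denominator factor (χ**2 - 4*χ - 7/10)^3: discriminant 94/5, real irrational roots 2 + (1/10)*sqrt(470) and 2 - (1/10)*sqrt(470); poles of order 3, moduli 2 + (1/10)*sqrt(470) and -2 + (1/10)*sqrt(470).
The radius of convergence is the smallest modulus among the singular points: -2 + (1/10)*sqrt(470).

The radius of convergence is -2 + (1/10)*sqrt(470).


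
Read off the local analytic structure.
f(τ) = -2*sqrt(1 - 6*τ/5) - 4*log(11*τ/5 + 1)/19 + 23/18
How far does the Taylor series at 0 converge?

The radius of convergence is 5/11.

Branch term (-2)*sqrt(1 - τ/(5/6)): its argument vanishes at τ = 5/6, a square-root branch point, modulus 5/6.
Branch term (-4/19)*log(1 - τ/(-5/11)): its argument vanishes at τ = -5/11, a logarithmic branch point, modulus 5/11.
The radius of convergence is the smallest modulus among the singular points: 5/11.


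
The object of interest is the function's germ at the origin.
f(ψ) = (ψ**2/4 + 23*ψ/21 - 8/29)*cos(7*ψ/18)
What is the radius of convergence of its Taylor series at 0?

The factor cos(7*ψ/18) is entire and contributes no finite singular point.
The polynomial part has no poles.
No finite singular points: the Taylor series at 0 converges everywhere.

The radius of convergence is infinite.


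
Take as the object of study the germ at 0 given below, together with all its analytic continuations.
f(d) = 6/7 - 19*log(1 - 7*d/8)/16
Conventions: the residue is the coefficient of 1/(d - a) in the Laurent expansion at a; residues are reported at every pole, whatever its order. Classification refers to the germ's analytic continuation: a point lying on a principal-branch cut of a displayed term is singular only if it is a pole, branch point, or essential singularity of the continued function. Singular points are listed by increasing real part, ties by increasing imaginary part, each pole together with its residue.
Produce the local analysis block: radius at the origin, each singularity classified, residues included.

Radius of convergence at 0: 8/7.
At 8/7: a logarithmic branch point.

Branch term (-19/16)*log(1 - d/(8/7)): its argument vanishes at d = 8/7, a logarithmic branch point, modulus 8/7.
The radius of convergence is the smallest modulus among the singular points: 8/7.


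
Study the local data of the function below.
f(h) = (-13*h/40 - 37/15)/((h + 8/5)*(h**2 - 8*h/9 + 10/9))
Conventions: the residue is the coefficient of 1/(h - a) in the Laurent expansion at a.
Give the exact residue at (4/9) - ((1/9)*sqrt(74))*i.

The factor h**2 - 8*h/9 + 10/9 splits as (h - a)(h - a') with a = (4/9) - ((1/9)*sqrt(74))*i, a' = (4/9) + ((1/9)*sqrt(74))*i. At the order-1 pole a set g(h) = (h - a)*f(h) = [(-13*h/40 - 37/15)/(h + 8/5)] / (h - a').
Simple pole: residue = g(a) at a = (4/9) - ((1/9)*sqrt(74))*i, which is (73/382) - ((15215/226144)*sqrt(74))*i.

The residue is (73/382) - ((15215/226144)*sqrt(74))*i.


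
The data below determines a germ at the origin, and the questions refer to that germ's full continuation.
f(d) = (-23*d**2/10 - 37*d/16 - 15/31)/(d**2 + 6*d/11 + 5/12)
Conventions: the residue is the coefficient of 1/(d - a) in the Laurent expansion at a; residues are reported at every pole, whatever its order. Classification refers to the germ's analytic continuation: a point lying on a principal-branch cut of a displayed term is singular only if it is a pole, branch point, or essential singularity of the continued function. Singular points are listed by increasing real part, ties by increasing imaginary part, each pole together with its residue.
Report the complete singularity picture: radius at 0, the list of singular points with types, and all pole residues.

Radius of convergence at 0: (1/6)*sqrt(15).
At (-3/11) - ((1/66)*sqrt(1491))*i: a pole of order 1; residue (-931/1760) + ((686879/40674480)*sqrt(1491))*i.
At (-3/11) + ((1/66)*sqrt(1491))*i: a pole of order 1; residue (-931/1760) - ((686879/40674480)*sqrt(1491))*i.


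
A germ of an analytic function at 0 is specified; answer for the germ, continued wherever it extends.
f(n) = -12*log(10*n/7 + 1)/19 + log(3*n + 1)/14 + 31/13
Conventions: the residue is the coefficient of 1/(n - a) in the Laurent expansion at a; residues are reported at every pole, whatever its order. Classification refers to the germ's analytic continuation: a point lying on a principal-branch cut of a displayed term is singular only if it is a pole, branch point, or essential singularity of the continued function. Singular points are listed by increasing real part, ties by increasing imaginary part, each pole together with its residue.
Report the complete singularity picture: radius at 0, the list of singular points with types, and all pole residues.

Radius of convergence at 0: 1/3.
At -7/10: a logarithmic branch point.
At -1/3: a logarithmic branch point.

Branch term (-12/19)*log(1 - n/(-7/10)): its argument vanishes at n = -7/10, a logarithmic branch point, modulus 7/10.
Branch term (1/14)*log(1 - n/(-1/3)): its argument vanishes at n = -1/3, a logarithmic branch point, modulus 1/3.
The radius of convergence is the smallest modulus among the singular points: 1/3.
List the singular points by increasing real part (a conjugate pair: the negative imaginary part first).


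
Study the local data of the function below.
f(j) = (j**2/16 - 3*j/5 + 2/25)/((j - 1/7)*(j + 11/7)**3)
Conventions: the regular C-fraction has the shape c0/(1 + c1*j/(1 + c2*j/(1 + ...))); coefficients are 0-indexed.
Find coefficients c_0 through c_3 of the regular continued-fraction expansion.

Taylor coefficients (expand at 0): a_0 = -4802/33275, a_1 = 127253/366025, a_2 = -6187377/64420400, a_3 = 225398677/88578050.
c0 = a_0 = -4802/33275. Peel one level at a time: if S = 1 + c*j/S' with S'(0) = 1, then c is the j-coefficient of S and S' = c*j/(S - 1).
S_1 = c0/f = 1 + (53/22)*j + (19895/3872)*j^2 + ...; c1 = 53/22.
S_2 = c1*j/(S_1 - 1) = 1 + (-19895/9328)*j + (-630220639/87011584)*j^2 + ...; c2 = -19895/9328.
S_3 = c2*j/(S_2 - 1) = 1 + (-630220639/185580560)*j + ...; c3 = -630220639/185580560.

The regular C-fraction coefficients are [-4802/33275, 53/22, -19895/9328, -630220639/185580560].


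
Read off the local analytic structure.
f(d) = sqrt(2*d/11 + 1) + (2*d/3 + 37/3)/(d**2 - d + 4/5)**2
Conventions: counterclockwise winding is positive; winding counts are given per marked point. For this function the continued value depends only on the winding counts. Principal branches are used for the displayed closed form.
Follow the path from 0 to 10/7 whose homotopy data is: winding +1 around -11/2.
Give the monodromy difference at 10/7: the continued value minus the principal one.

Continued minus principal equals -(2/77)*sqrt(7469).

The rational part is single-valued and drops out of the difference; each branch term changes only by its own monodromy.
(1)*sqrt(1 - d/(-11/2)): winding +1 is odd, the square root flips sign, contributing -2*(1)*sqrt(1 - (10/7)/(-11/2)) = -2*(1)*sqrt(97/77) = -(2/77)*sqrt(7469).
Summing the contributions at d = 10/7 gives -(2/77)*sqrt(7469).


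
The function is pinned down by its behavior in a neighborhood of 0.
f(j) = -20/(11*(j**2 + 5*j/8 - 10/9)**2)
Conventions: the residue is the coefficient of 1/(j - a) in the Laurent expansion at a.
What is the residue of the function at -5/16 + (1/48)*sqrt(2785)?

The factor j**2 + 5*j/8 - 10/9 splits as (j - a)(j - a') with a = -5/16 + (1/48)*sqrt(2785), a' = -5/16 - (1/48)*sqrt(2785). At the order-2 pole a set g(j) = (j - a)^2*f(j) = [-20/11] / (j - a')^2.
Order-2 pole: residue = g'(a); g'(-5/16 + (1/48)*sqrt(2785)) = (110592/17063695)*sqrt(2785), so the residue is (110592/17063695)*sqrt(2785).

The residue is (110592/17063695)*sqrt(2785).


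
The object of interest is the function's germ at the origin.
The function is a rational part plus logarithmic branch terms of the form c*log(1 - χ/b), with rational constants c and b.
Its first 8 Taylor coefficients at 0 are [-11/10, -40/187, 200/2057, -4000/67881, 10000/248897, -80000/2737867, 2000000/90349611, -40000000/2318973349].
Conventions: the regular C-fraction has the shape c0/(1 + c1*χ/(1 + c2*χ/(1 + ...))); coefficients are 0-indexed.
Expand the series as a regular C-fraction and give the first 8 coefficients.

The regular C-fraction coefficients are [-11/10, -400/2057, 1335/2057, 85/801, 3070/8811, 534/3377, 91/307, 13815/77077].

Taylor coefficients (read off): a_0 = -11/10, a_1 = -40/187, a_2 = 200/2057, a_3 = -4000/67881, a_4 = 10000/248897, a_5 = -80000/2737867, a_6 = 2000000/90349611, a_7 = -40000000/2318973349.
c0 = a_0 = -11/10. Peel one level at a time: if S = 1 + c*χ/S' with S'(0) = 1, then c is the χ-coefficient of S and S' = c*χ/(S - 1).
S_1 = c0/f = 1 + (-400/2057)*χ + (534000/4231249)*χ^2 + ...; c1 = -400/2057.
S_2 = c1*χ/(S_1 - 1) = 1 + (1335/2057)*χ + (-25/363)*χ^2 + ...; c2 = 1335/2057.
S_3 = c2*χ/(S_2 - 1) = 1 + (85/801)*χ + (-260950/7057611)*χ^2 + ...; c3 = 85/801.
S_4 = c3*χ/(S_3 - 1) = 1 + (3070/8811)*χ + (-20/363)*χ^2 + ...; c4 = 3070/8811.
S_5 = c4*χ/(S_4 - 1) = 1 + (534/3377)*χ + (-48594/1036739)*χ^2 + ...; c5 = 534/3377.
S_6 = c5*χ/(S_5 - 1) = 1 + (91/307)*χ + (-45/847)*χ^2 + ...; c6 = 91/307.
S_7 = c6*χ/(S_6 - 1) = 1 + (13815/77077)*χ + ...; c7 = 13815/77077.


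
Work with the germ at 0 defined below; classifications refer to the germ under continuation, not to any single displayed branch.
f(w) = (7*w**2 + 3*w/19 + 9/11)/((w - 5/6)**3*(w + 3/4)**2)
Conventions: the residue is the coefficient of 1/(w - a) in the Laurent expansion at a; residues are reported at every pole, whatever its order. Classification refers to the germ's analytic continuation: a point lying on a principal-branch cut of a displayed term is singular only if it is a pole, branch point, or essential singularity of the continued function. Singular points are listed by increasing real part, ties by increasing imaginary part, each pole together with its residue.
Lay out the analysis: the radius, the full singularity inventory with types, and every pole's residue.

Denominator factor (w - 5/6)^3: pole of order 3 at 5/6, modulus 5/6.
Denominator factor (w + 3/4)^2: pole of order 2 at -3/4, modulus 3/4.
The radius of convergence is the smallest modulus among the singular points: 3/4.
At the order-2 pole -3/4 set g(w) = (w - (-3/4))^2*f(w) = (7*w**2 + 3*w/19 + 9/11)/(w - 5/6)**3.
Order-2 pole: residue = g'(a); g'(-3/4) = 10675152/27237089, so the residue is 10675152/27237089.
At the order-3 pole 5/6 set g(w) = (w - (5/6))^3*f(w) = (7*w**2 + 3*w/19 + 9/11)/(w + 3/4)**2.
Order-3 pole: residue = g''(a)/2; g''(5/6) = -21350304/27237089, so the residue is -10675152/27237089.
List the singular points by increasing real part (a conjugate pair: the negative imaginary part first).

Radius of convergence at 0: 3/4.
At -3/4: a pole of order 2; residue 10675152/27237089.
At 5/6: a pole of order 3; residue -10675152/27237089.


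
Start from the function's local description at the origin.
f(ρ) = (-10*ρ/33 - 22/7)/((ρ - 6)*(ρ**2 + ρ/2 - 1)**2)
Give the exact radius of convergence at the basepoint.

Denominator factor (ρ**2 + ρ/2 - 1)^2: discriminant 17/4, real irrational roots -1/4 + (1/4)*sqrt(17) and -1/4 - (1/4)*sqrt(17); poles of order 2, moduli -1/4 + (1/4)*sqrt(17) and 1/4 + (1/4)*sqrt(17).
Denominator factor (ρ - 6): pole of order 1 at 6, modulus 6.
The radius of convergence is the smallest modulus among the singular points: -1/4 + (1/4)*sqrt(17).

The radius of convergence is -1/4 + (1/4)*sqrt(17).


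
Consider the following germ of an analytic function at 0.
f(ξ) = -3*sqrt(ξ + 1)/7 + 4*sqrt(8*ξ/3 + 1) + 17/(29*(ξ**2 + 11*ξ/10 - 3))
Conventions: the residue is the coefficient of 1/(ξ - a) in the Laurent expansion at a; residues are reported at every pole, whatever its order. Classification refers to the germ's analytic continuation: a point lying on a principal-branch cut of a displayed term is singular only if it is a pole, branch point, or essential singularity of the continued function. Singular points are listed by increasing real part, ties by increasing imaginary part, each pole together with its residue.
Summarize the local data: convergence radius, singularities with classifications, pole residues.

Radius of convergence at 0: 3/8.
At -11/20 - (1/20)*sqrt(1321): a pole of order 1; residue -(170/38309)*sqrt(1321).
At -1: an algebraic (square-root) branch point.
At -3/8: an algebraic (square-root) branch point.
At -11/20 + (1/20)*sqrt(1321): a pole of order 1; residue (170/38309)*sqrt(1321).

Denominator factor (ξ**2 + 11*ξ/10 - 3): discriminant 1321/100, real irrational roots -11/20 + (1/20)*sqrt(1321) and -11/20 - (1/20)*sqrt(1321); poles of order 1, moduli -11/20 + (1/20)*sqrt(1321) and 11/20 + (1/20)*sqrt(1321).
Branch term (4)*sqrt(1 - ξ/(-3/8)): its argument vanishes at ξ = -3/8, a square-root branch point, modulus 3/8.
Branch term (-3/7)*sqrt(1 - ξ/(-1)): its argument vanishes at ξ = -1, a square-root branch point, modulus 1.
The radius of convergence is the smallest modulus among the singular points: 3/8.
The branch terms are analytic at -11/20 - (1/20)*sqrt(1321) and contribute nothing to the residue; only the rational part matters.
The factor ξ**2 + 11*ξ/10 - 3 splits as (ξ - a)(ξ - a') with a = -11/20 - (1/20)*sqrt(1321), a' = -11/20 + (1/20)*sqrt(1321). At the order-1 pole a set g(ξ) = (ξ - a)*(rational part) = [17/29] / (ξ - a').
Simple pole: residue = g(a) at a = -11/20 - (1/20)*sqrt(1321), which is -(170/38309)*sqrt(1321).
The branch terms are analytic at -11/20 + (1/20)*sqrt(1321) and contribute nothing to the residue; only the rational part matters.
The factor ξ**2 + 11*ξ/10 - 3 splits as (ξ - a)(ξ - a') with a = -11/20 + (1/20)*sqrt(1321), a' = -11/20 - (1/20)*sqrt(1321). At the order-1 pole a set g(ξ) = (ξ - a)*(rational part) = [17/29] / (ξ - a').
Simple pole: residue = g(a) at a = -11/20 + (1/20)*sqrt(1321), which is (170/38309)*sqrt(1321).
List the singular points by increasing real part (a conjugate pair: the negative imaginary part first).


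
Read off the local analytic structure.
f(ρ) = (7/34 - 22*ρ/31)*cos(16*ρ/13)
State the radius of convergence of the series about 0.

The radius of convergence is infinite.

The factor cos(16*ρ/13) is entire and contributes no finite singular point.
The polynomial part has no poles.
No finite singular points: the Taylor series at 0 converges everywhere.


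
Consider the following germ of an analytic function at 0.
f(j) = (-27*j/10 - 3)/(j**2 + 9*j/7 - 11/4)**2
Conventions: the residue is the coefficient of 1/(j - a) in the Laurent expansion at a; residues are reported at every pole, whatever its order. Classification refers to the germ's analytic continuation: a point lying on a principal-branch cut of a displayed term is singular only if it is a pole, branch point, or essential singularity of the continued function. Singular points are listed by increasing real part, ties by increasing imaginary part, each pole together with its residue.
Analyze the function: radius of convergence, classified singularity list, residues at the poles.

Radius of convergence at 0: -9/14 + (1/7)*sqrt(155).
At -9/14 - (1/7)*sqrt(155): a pole of order 2; residue -(8673/1922000)*sqrt(155).
At -9/14 + (1/7)*sqrt(155): a pole of order 2; residue (8673/1922000)*sqrt(155).

Denominator factor (j**2 + 9*j/7 - 11/4)^2: discriminant 620/49, real irrational roots -9/14 + (1/7)*sqrt(155) and -9/14 - (1/7)*sqrt(155); poles of order 2, moduli -9/14 + (1/7)*sqrt(155) and 9/14 + (1/7)*sqrt(155).
The radius of convergence is the smallest modulus among the singular points: -9/14 + (1/7)*sqrt(155).
The factor j**2 + 9*j/7 - 11/4 splits as (j - a)(j - a') with a = -9/14 - (1/7)*sqrt(155), a' = -9/14 + (1/7)*sqrt(155). At the order-2 pole a set g(j) = (j - a)^2*f(j) = [-27*j/10 - 3] / (j - a')^2.
Order-2 pole: residue = g'(a); g'(-9/14 - (1/7)*sqrt(155)) = -(8673/1922000)*sqrt(155), so the residue is -(8673/1922000)*sqrt(155).
The factor j**2 + 9*j/7 - 11/4 splits as (j - a)(j - a') with a = -9/14 + (1/7)*sqrt(155), a' = -9/14 - (1/7)*sqrt(155). At the order-2 pole a set g(j) = (j - a)^2*f(j) = [-27*j/10 - 3] / (j - a')^2.
Order-2 pole: residue = g'(a); g'(-9/14 + (1/7)*sqrt(155)) = (8673/1922000)*sqrt(155), so the residue is (8673/1922000)*sqrt(155).
List the singular points by increasing real part (a conjugate pair: the negative imaginary part first).


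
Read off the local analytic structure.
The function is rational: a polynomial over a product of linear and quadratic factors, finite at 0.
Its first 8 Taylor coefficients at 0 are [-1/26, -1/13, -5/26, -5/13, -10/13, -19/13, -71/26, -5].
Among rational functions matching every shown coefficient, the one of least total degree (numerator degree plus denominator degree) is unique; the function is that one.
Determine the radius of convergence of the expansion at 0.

No rational of total degree below 4 reproduces all 8 coefficients; solving the [0/4] Pade equations on them gives f(ξ) = -1/(26*(ξ**2 + ξ - 1)**2), whose expansion matches every shown term.
Denominator factor (ξ**2 + ξ - 1)^2: discriminant 5, real irrational roots -1/2 + (1/2)*sqrt(5) and -1/2 - (1/2)*sqrt(5); poles of order 2, moduli -1/2 + (1/2)*sqrt(5) and 1/2 + (1/2)*sqrt(5).
The radius of convergence is the smallest modulus among the singular points: -1/2 + (1/2)*sqrt(5).

The radius of convergence is -1/2 + (1/2)*sqrt(5).


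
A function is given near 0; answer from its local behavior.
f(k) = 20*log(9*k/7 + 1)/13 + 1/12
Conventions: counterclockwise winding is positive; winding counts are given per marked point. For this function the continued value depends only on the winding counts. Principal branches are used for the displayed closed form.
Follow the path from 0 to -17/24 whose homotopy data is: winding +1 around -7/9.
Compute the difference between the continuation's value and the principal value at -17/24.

Continued minus principal equals (40/13)*pi*i.

The rational part is single-valued and drops out of the difference; each branch term changes only by its own monodromy.
(20/13)*log(1 - k/(-7/9)): each positive loop around -7/9 adds 2*pi*i to the log, so winding +1 contributes (20/13)*(1)*2*pi*i = (40/13)*pi*i.
Summing the contributions at k = -17/24 gives (40/13)*pi*i.


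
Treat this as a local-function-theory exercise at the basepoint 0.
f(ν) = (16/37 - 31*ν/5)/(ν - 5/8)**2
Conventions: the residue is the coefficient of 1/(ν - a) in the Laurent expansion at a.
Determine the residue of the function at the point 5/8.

At the order-2 pole 5/8 set g(ν) = (ν - (5/8))^2*f(ν) = 16/37 - 31*ν/5.
Order-2 pole: residue = g'(a); g'(5/8) = -31/5, so the residue is -31/5.

The residue is -31/5.


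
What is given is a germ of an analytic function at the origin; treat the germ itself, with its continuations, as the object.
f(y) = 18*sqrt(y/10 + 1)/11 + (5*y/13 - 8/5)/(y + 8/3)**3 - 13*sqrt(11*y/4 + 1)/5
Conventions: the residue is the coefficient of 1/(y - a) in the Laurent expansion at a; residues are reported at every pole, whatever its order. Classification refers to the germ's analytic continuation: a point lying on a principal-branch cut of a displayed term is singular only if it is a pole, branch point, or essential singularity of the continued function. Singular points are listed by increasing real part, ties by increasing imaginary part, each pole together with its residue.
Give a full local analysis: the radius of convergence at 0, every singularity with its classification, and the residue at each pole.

Denominator factor (y + 8/3)^3: pole of order 3 at -8/3, modulus 8/3.
Branch term (18/11)*sqrt(1 - y/(-10)): its argument vanishes at y = -10, a square-root branch point, modulus 10.
Branch term (-13/5)*sqrt(1 - y/(-4/11)): its argument vanishes at y = -4/11, a square-root branch point, modulus 4/11.
The radius of convergence is the smallest modulus among the singular points: 4/11.
The branch terms are analytic at -8/3 and contribute nothing to the residue; only the rational part matters.
At the order-3 pole -8/3 set g(y) = (y - (-8/3))^3*(rational part) = 5*y/13 - 8/5.
Order-3 pole: residue = g''(a)/2; g''(-8/3) = 0, so the residue is 0.
List the singular points by increasing real part (a conjugate pair: the negative imaginary part first).

Radius of convergence at 0: 4/11.
At -10: an algebraic (square-root) branch point.
At -8/3: a pole of order 3; residue 0.
At -4/11: an algebraic (square-root) branch point.


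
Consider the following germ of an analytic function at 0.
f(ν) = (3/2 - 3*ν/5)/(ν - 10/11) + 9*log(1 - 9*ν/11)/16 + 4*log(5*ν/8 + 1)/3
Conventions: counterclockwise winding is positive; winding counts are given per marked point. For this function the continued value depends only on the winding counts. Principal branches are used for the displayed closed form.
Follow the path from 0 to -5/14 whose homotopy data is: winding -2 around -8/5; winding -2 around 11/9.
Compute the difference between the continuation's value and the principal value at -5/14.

The rational part is single-valued and drops out of the difference; each branch term changes only by its own monodromy.
(4/3)*log(1 - ν/(-8/5)): each positive loop around -8/5 adds 2*pi*i to the log, so winding -2 contributes (4/3)*(-2)*2*pi*i = -(16/3)*pi*i.
(9/16)*log(1 - ν/(11/9)): each positive loop around 11/9 adds 2*pi*i to the log, so winding -2 contributes (9/16)*(-2)*2*pi*i = -(9/4)*pi*i.
Summing the contributions at ν = -5/14 gives -(91/12)*pi*i.

Continued minus principal equals -(91/12)*pi*i.


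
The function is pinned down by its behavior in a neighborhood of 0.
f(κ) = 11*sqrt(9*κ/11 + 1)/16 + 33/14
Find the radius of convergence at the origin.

The radius of convergence is 11/9.

Branch term (11/16)*sqrt(1 - κ/(-11/9)): its argument vanishes at κ = -11/9, a square-root branch point, modulus 11/9.
The radius of convergence is the smallest modulus among the singular points: 11/9.


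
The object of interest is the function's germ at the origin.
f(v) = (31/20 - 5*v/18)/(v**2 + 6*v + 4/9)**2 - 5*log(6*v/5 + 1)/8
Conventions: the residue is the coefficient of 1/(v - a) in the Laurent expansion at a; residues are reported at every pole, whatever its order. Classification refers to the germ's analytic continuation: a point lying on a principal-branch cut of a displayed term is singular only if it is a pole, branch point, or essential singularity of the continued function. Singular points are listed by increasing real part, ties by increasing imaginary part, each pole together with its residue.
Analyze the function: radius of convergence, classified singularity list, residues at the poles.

Denominator factor (v**2 + 6*v + 4/9)^2: discriminant 308/9, real irrational roots -3 + (1/3)*sqrt(77) and -3 - (1/3)*sqrt(77); poles of order 2, moduli 3 - (1/3)*sqrt(77) and 3 + (1/3)*sqrt(77).
Branch term (-5/8)*log(1 - v/(-5/6)): its argument vanishes at v = -5/6, a logarithmic branch point, modulus 5/6.
The radius of convergence is the smallest modulus among the singular points: 3 - (1/3)*sqrt(77).
The branch term is analytic at -3 - (1/3)*sqrt(77) and contributes nothing to the residue; only the rational part matters.
The factor v**2 + 6*v + 4/9 splits as (v - a)(v - a') with a = -3 - (1/3)*sqrt(77), a' = -3 + (1/3)*sqrt(77). At the order-2 pole a set g(v) = (v - a)^2*(rational part) = [31/20 - 5*v/18] / (v - a')^2.
Order-2 pole: residue = g'(a); g'(-3 - (1/3)*sqrt(77)) = (117/43120)*sqrt(77), so the residue is (117/43120)*sqrt(77).
The branch term is analytic at -3 + (1/3)*sqrt(77) and contributes nothing to the residue; only the rational part matters.
The factor v**2 + 6*v + 4/9 splits as (v - a)(v - a') with a = -3 + (1/3)*sqrt(77), a' = -3 - (1/3)*sqrt(77). At the order-2 pole a set g(v) = (v - a)^2*(rational part) = [31/20 - 5*v/18] / (v - a')^2.
Order-2 pole: residue = g'(a); g'(-3 + (1/3)*sqrt(77)) = -(117/43120)*sqrt(77), so the residue is -(117/43120)*sqrt(77).
List the singular points by increasing real part (a conjugate pair: the negative imaginary part first).

Radius of convergence at 0: 3 - (1/3)*sqrt(77).
At -3 - (1/3)*sqrt(77): a pole of order 2; residue (117/43120)*sqrt(77).
At -5/6: a logarithmic branch point.
At -3 + (1/3)*sqrt(77): a pole of order 2; residue -(117/43120)*sqrt(77).
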